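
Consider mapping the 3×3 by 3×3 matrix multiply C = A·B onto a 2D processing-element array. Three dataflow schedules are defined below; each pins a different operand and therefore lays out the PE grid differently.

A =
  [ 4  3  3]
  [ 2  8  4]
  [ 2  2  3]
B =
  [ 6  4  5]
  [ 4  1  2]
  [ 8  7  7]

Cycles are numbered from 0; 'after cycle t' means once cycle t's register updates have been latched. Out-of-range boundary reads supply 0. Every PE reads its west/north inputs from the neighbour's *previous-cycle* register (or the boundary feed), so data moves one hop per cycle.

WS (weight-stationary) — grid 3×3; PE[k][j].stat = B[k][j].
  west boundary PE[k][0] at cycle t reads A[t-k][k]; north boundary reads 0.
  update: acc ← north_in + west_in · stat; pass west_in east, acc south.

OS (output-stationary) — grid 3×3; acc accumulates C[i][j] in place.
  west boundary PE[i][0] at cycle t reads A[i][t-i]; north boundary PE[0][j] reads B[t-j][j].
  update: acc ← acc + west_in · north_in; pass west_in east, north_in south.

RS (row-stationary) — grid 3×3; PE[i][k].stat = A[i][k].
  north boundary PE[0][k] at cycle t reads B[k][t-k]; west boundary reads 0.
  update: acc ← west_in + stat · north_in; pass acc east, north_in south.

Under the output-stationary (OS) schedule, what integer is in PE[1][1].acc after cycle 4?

OS on a 3×3 grid — tracing PE[1][1] and its feeders:
  @0  [0,1]  acc 0  |  →0  ↓0
  @0  [1,0]  acc 0  |  →0  ↓0
  @0  [1,1]  acc 0  |  →0  ↓0
  @1  [0,1]  acc 16  |  →4  ↓4
  @1  [1,0]  acc 12  |  →2  ↓6
  @1  [1,1]  acc 0  |  →0  ↓0
  @2  [0,1]  acc 19  |  →3  ↓1
  @2  [1,0]  acc 44  |  →8  ↓4
  @2  [1,1]  acc 8  |  →2  ↓4
  @3  [0,1]  acc 40  |  →3  ↓7
  @3  [1,0]  acc 76  |  →4  ↓8
  @3  [1,1]  acc 16  |  →8  ↓1
  @4  [0,1]  acc 40  |  →0  ↓0
  @4  [1,0]  acc 76  |  →0  ↓0
  @4  [1,1]  acc 44  |  →4  ↓7

PE[1][1].acc = 44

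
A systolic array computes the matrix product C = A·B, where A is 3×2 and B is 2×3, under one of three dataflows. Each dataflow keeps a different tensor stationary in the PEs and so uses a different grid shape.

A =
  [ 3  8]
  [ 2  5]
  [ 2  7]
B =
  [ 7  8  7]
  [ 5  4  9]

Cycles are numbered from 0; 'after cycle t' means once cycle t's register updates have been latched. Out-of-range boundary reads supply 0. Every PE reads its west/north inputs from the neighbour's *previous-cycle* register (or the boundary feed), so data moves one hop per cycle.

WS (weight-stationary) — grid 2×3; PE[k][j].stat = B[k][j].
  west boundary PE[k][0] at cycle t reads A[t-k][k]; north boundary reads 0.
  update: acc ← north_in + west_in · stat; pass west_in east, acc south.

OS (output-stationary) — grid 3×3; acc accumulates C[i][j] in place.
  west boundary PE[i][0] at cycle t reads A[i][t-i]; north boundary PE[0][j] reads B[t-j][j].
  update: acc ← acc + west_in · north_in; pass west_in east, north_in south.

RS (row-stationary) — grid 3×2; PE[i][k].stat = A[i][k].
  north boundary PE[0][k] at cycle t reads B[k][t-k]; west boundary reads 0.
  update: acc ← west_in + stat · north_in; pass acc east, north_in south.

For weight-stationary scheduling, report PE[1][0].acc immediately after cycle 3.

PE[1][0].acc = 49

WS 2×3: PE[1][0] cycle-by-cycle (with neighbour feeds):
  0: (0,0).acc=21  regs=<3,21>
  0: (1,0).acc=0  regs=<0,0>
  1: (0,0).acc=14  regs=<2,14>
  1: (1,0).acc=61  regs=<8,61>
  2: (0,0).acc=14  regs=<2,14>
  2: (1,0).acc=39  regs=<5,39>
  3: (0,0).acc=0  regs=<0,0>
  3: (1,0).acc=49  regs=<7,49>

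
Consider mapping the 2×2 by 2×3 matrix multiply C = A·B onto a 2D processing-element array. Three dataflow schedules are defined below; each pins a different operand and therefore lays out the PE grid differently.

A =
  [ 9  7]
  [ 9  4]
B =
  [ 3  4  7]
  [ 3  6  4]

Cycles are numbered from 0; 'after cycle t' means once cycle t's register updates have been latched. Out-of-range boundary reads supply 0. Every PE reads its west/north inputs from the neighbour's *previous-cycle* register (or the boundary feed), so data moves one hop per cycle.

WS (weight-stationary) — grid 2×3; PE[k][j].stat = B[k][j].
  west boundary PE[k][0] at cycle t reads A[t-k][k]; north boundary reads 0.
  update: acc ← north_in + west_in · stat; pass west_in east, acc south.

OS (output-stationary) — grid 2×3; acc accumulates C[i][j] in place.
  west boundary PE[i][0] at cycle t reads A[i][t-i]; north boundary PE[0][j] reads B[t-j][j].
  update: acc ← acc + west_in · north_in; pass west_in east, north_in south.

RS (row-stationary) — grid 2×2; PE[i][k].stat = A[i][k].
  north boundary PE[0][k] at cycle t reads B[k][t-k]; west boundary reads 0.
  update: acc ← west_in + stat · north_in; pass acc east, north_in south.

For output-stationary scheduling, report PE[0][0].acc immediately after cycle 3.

PE[0][0].acc = 48

OS on a 2×3 grid — tracing PE[0][0] and its feeders:
  cycle 0: PE[0][0] → acc 27, east 9, south 3
  cycle 1: PE[0][0] → acc 48, east 7, south 3
  cycle 2: PE[0][0] → acc 48, east 0, south 0
  cycle 3: PE[0][0] → acc 48, east 0, south 0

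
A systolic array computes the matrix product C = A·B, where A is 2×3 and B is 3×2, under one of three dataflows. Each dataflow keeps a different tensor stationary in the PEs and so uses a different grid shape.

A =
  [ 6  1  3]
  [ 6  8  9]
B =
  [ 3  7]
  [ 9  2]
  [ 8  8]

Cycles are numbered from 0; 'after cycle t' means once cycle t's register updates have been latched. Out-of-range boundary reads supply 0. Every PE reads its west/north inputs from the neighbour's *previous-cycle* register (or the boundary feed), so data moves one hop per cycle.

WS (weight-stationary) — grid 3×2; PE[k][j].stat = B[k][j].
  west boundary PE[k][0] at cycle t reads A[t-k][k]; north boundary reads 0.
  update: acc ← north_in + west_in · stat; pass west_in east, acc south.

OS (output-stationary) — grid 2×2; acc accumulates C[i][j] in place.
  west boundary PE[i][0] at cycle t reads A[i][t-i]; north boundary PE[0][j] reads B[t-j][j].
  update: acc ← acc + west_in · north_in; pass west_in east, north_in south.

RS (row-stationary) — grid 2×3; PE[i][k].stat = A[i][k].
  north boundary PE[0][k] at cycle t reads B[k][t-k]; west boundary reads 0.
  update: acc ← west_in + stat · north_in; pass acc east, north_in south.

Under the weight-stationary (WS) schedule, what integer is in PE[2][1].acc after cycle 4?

Tracing WS — 3×2 array, target PE[2][1]:
  c0 r1c1: 0 / 0 / 0
  c0 r2c0: 0 / 0 / 0
  c0 r2c1: 0 / 0 / 0
  c1 r1c1: 0 / 0 / 0
  c1 r2c0: 0 / 0 / 0
  c1 r2c1: 0 / 0 / 0
  c2 r1c1: 44 / 1 / 44
  c2 r2c0: 51 / 3 / 51
  c2 r2c1: 0 / 0 / 0
  c3 r1c1: 58 / 8 / 58
  c3 r2c0: 162 / 9 / 162
  c3 r2c1: 68 / 3 / 68
  c4 r1c1: 0 / 0 / 0
  c4 r2c0: 0 / 0 / 0
  c4 r2c1: 130 / 9 / 130

PE[2][1].acc = 130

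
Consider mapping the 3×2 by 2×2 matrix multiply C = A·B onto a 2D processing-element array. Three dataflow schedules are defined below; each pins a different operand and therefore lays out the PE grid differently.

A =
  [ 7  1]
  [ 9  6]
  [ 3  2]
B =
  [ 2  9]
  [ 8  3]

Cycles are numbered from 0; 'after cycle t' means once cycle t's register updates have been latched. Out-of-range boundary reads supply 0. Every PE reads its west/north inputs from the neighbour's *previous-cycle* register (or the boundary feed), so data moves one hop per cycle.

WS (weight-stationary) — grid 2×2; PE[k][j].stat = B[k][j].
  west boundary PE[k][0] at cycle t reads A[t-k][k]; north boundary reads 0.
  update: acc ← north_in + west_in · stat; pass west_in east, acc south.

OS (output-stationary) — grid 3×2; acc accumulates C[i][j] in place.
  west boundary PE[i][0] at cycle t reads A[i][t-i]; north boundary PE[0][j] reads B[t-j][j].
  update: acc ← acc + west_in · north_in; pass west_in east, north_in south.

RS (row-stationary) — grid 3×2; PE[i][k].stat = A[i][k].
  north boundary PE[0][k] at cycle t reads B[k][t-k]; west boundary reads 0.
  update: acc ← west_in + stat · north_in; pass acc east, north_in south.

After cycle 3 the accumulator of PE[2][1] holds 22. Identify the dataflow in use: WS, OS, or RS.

WS (2×2): PE[2][1] does not exist.
Under OS (3×2), PE[2][1]:
  @0  [2,1]  acc 0  |  →0  ↓0
  @1  [2,1]  acc 0  |  →0  ↓0
  @2  [2,1]  acc 0  |  →0  ↓0
  @3  [2,1]  acc 27  |  →3  ↓9
Under RS (3×2), PE[2][1]:
  @0  [2,1]  acc 0  |  →0  ↓0
  @1  [2,1]  acc 0  |  →0  ↓0
  @2  [2,1]  acc 0  |  →0  ↓0
  @3  [2,1]  acc 22  |  →22  ↓8

dataflow = RS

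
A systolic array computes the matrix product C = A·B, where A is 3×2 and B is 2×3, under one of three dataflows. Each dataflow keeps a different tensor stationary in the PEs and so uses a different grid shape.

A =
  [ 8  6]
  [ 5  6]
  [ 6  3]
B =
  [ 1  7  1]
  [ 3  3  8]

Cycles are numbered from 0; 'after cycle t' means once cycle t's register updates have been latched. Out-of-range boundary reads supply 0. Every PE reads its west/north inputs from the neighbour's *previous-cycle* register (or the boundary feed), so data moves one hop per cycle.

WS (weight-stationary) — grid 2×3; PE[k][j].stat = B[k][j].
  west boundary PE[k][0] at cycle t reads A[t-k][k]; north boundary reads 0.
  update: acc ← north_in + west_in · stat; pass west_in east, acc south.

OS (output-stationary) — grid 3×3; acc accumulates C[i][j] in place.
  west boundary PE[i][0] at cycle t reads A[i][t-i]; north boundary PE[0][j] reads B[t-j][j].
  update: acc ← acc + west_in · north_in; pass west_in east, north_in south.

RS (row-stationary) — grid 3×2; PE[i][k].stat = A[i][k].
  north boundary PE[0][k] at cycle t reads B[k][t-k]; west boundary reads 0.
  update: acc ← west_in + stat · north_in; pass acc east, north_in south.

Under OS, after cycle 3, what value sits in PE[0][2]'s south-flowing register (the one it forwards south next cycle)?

register = 8

OS on a 3×3 grid — tracing PE[0][2] and its feeders:
  t=0 PE[0][1]: acc=0 h=0 v=0
  t=0 PE[0][2]: acc=0 h=0 v=0
  t=1 PE[0][1]: acc=56 h=8 v=7
  t=1 PE[0][2]: acc=0 h=0 v=0
  t=2 PE[0][1]: acc=74 h=6 v=3
  t=2 PE[0][2]: acc=8 h=8 v=1
  t=3 PE[0][1]: acc=74 h=0 v=0
  t=3 PE[0][2]: acc=56 h=6 v=8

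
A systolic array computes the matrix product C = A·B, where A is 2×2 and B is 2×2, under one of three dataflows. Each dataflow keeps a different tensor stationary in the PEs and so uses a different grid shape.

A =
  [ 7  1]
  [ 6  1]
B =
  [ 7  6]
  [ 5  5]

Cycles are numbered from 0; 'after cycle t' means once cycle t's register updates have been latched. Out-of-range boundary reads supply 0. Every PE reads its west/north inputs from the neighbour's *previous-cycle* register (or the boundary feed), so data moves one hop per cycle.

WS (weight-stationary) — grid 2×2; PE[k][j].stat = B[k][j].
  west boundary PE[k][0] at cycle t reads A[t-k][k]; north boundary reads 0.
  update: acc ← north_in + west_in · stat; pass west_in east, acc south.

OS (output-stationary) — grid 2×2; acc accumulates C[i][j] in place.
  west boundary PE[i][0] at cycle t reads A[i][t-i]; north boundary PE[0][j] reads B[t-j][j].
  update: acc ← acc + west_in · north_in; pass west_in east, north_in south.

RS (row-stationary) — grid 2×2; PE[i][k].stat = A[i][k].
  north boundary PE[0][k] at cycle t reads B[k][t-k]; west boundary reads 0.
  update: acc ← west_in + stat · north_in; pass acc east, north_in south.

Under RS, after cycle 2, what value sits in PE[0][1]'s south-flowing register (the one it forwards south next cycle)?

RS (2×2). Following PE[0][1] plus its west/north inputs:
  [0] (0,0) acc=49 (h:49 v:7)
  [0] (0,1) acc=0 (h:0 v:0)
  [1] (0,0) acc=42 (h:42 v:6)
  [1] (0,1) acc=54 (h:54 v:5)
  [2] (0,0) acc=0 (h:0 v:0)
  [2] (0,1) acc=47 (h:47 v:5)

register = 5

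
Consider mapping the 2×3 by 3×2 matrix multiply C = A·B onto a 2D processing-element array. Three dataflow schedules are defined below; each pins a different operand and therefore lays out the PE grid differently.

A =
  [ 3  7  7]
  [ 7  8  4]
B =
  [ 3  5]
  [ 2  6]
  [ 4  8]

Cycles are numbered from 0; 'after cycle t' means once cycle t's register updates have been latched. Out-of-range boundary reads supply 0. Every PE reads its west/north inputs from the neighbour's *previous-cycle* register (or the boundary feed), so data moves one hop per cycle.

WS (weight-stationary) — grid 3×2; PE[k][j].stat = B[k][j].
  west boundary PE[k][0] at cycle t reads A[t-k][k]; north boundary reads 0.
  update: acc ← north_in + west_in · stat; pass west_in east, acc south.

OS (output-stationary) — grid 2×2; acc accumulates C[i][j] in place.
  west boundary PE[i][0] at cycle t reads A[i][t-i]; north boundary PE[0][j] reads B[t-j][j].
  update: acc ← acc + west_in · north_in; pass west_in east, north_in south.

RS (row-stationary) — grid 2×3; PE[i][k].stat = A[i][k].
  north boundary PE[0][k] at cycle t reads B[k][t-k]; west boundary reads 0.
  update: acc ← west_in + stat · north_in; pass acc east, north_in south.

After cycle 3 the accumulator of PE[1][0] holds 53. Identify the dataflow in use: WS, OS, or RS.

— WS: 3×2; PE[1][0] trace:
  after 0 — PE[1][0] acc=0, pass-E 0, pass-S 0
  after 1 — PE[1][0] acc=23, pass-E 7, pass-S 23
  after 2 — PE[1][0] acc=37, pass-E 8, pass-S 37
  after 3 — PE[1][0] acc=0, pass-E 0, pass-S 0
— OS: 2×2; PE[1][0] trace:
  after 0 — PE[1][0] acc=0, pass-E 0, pass-S 0
  after 1 — PE[1][0] acc=21, pass-E 7, pass-S 3
  after 2 — PE[1][0] acc=37, pass-E 8, pass-S 2
  after 3 — PE[1][0] acc=53, pass-E 4, pass-S 4
— RS: 2×3; PE[1][0] trace:
  after 0 — PE[1][0] acc=0, pass-E 0, pass-S 0
  after 1 — PE[1][0] acc=21, pass-E 21, pass-S 3
  after 2 — PE[1][0] acc=35, pass-E 35, pass-S 5
  after 3 — PE[1][0] acc=0, pass-E 0, pass-S 0

dataflow = OS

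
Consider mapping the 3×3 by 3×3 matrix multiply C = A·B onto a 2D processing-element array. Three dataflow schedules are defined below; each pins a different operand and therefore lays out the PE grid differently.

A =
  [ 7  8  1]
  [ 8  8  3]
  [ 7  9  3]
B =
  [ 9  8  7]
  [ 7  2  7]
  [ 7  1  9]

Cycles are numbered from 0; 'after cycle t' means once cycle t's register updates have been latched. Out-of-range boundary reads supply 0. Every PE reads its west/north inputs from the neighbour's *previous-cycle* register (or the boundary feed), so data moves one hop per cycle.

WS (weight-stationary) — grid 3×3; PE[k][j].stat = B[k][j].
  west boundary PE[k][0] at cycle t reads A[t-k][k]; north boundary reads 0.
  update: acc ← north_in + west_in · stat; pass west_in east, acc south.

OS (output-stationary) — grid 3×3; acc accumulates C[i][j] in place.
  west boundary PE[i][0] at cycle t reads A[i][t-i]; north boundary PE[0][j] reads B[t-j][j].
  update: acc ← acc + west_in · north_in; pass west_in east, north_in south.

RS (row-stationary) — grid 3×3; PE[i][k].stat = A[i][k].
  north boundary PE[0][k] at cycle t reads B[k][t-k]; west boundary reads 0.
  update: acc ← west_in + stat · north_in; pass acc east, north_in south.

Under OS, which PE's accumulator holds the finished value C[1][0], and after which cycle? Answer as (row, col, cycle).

(row, col, cycle) = (1, 0, 3)

Under OS, C[1][0] lands at PE[1][0]:
  0: (1,0).acc=0  regs=<0,0>
  1: (1,0).acc=72  regs=<8,9>
  2: (1,0).acc=128  regs=<8,7>
  3: (1,0).acc=149  regs=<3,7>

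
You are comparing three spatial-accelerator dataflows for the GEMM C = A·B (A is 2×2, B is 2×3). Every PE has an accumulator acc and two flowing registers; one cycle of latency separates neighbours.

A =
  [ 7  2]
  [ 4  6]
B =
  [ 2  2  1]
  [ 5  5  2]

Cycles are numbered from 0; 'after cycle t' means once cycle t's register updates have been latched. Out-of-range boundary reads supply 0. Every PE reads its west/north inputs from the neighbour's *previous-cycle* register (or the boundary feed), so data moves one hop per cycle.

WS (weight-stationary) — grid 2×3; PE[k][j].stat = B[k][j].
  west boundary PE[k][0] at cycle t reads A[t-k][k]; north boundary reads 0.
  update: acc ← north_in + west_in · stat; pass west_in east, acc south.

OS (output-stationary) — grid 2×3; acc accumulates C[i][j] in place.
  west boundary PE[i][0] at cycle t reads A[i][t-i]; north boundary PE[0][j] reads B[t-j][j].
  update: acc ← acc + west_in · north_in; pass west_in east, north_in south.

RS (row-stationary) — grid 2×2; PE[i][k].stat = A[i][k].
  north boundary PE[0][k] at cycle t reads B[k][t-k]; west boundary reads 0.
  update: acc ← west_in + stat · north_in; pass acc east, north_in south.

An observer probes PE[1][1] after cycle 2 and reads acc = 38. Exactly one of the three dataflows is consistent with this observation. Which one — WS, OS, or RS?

— WS: 2×3; PE[1][1] trace:
  [0] (1,1) acc=0 (h:0 v:0)
  [1] (1,1) acc=0 (h:0 v:0)
  [2] (1,1) acc=24 (h:2 v:24)
— OS: 2×3; PE[1][1] trace:
  [0] (1,1) acc=0 (h:0 v:0)
  [1] (1,1) acc=0 (h:0 v:0)
  [2] (1,1) acc=8 (h:4 v:2)
— RS: 2×2; PE[1][1] trace:
  [0] (1,1) acc=0 (h:0 v:0)
  [1] (1,1) acc=0 (h:0 v:0)
  [2] (1,1) acc=38 (h:38 v:5)

dataflow = RS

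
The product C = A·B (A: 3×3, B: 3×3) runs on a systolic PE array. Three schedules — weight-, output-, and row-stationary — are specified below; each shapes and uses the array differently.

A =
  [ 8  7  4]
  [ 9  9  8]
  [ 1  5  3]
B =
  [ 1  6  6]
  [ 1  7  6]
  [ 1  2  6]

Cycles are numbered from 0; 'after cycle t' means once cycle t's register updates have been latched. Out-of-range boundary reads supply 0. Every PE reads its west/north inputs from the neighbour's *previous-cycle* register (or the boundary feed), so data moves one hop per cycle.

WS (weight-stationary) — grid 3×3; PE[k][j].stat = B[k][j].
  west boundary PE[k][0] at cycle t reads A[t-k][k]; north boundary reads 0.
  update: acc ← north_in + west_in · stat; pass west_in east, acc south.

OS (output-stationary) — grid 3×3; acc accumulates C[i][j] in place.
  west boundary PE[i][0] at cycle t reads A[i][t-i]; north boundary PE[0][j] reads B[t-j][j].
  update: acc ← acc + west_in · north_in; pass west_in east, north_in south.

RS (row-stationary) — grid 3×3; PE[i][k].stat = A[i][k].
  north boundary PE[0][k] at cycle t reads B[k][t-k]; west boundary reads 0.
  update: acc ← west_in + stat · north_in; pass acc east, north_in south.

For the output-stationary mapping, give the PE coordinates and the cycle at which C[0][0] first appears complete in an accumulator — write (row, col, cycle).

OS — PE[0][0] is where C[0][0] collects:
  after 0 — PE[0][0] acc=8, pass-E 8, pass-S 1
  after 1 — PE[0][0] acc=15, pass-E 7, pass-S 1
  after 2 — PE[0][0] acc=19, pass-E 4, pass-S 1

(row, col, cycle) = (0, 0, 2)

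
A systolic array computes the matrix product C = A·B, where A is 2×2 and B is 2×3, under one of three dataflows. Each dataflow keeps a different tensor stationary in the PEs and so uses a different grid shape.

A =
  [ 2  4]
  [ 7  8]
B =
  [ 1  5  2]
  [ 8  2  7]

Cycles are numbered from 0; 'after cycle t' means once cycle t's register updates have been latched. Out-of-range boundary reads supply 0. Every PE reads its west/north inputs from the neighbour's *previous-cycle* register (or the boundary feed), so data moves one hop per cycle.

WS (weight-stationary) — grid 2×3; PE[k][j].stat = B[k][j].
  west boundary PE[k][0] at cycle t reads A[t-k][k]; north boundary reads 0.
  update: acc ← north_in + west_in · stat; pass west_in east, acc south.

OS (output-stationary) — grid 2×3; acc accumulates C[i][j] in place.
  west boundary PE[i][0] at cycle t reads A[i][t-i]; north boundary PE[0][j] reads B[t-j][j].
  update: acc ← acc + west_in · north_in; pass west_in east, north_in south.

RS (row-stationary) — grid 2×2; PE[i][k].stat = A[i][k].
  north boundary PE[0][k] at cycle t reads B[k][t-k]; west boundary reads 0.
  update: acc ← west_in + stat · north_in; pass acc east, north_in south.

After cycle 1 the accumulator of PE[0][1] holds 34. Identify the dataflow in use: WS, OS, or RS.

dataflow = RS

— WS: 2×3; PE[0][1] trace:
  0: (0,1).acc=0  regs=<0,0>
  1: (0,1).acc=10  regs=<2,10>
— OS: 2×3; PE[0][1] trace:
  0: (0,1).acc=0  regs=<0,0>
  1: (0,1).acc=10  regs=<2,5>
— RS: 2×2; PE[0][1] trace:
  0: (0,1).acc=0  regs=<0,0>
  1: (0,1).acc=34  regs=<34,8>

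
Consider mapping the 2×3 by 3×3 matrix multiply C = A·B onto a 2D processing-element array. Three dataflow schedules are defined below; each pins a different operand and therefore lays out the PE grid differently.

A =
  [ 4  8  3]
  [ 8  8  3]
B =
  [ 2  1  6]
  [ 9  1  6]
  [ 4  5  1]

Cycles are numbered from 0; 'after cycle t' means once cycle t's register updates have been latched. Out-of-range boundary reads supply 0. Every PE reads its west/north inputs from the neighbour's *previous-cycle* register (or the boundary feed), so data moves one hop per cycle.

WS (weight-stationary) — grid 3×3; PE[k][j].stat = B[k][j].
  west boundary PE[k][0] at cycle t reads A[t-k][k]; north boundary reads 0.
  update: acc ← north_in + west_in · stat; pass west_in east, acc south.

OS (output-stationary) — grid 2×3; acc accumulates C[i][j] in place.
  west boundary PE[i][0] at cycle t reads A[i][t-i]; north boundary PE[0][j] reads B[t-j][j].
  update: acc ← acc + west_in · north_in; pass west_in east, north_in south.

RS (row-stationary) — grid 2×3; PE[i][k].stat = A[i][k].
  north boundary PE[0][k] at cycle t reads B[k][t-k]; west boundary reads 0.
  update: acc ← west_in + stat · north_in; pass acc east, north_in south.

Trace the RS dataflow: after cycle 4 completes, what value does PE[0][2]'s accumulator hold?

RS on a 2×3 grid — tracing PE[0][2] and its feeders:
  after 0 — PE[0][1] acc=0, pass-E 0, pass-S 0
  after 0 — PE[0][2] acc=0, pass-E 0, pass-S 0
  after 1 — PE[0][1] acc=80, pass-E 80, pass-S 9
  after 1 — PE[0][2] acc=0, pass-E 0, pass-S 0
  after 2 — PE[0][1] acc=12, pass-E 12, pass-S 1
  after 2 — PE[0][2] acc=92, pass-E 92, pass-S 4
  after 3 — PE[0][1] acc=72, pass-E 72, pass-S 6
  after 3 — PE[0][2] acc=27, pass-E 27, pass-S 5
  after 4 — PE[0][1] acc=0, pass-E 0, pass-S 0
  after 4 — PE[0][2] acc=75, pass-E 75, pass-S 1

PE[0][2].acc = 75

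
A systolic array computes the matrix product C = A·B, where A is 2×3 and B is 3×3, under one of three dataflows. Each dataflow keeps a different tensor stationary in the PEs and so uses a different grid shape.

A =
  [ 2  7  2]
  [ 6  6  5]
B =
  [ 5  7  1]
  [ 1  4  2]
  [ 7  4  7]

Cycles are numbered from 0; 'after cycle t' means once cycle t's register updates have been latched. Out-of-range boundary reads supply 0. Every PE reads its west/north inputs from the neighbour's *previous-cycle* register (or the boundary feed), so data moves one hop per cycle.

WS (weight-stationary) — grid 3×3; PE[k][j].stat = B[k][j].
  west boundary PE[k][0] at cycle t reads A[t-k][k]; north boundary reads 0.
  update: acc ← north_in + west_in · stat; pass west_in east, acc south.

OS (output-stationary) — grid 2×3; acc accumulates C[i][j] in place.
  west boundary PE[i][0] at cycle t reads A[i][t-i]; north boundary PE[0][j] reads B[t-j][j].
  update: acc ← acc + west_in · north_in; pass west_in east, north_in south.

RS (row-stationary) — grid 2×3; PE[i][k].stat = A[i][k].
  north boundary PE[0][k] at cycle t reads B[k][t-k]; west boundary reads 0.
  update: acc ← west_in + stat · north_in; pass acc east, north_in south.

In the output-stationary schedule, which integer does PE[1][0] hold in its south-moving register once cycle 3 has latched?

register = 7

OS (2×3). Following PE[1][0] plus its west/north inputs:
  t=0 PE[0][0]: acc=10 h=2 v=5
  t=0 PE[1][0]: acc=0 h=0 v=0
  t=1 PE[0][0]: acc=17 h=7 v=1
  t=1 PE[1][0]: acc=30 h=6 v=5
  t=2 PE[0][0]: acc=31 h=2 v=7
  t=2 PE[1][0]: acc=36 h=6 v=1
  t=3 PE[0][0]: acc=31 h=0 v=0
  t=3 PE[1][0]: acc=71 h=5 v=7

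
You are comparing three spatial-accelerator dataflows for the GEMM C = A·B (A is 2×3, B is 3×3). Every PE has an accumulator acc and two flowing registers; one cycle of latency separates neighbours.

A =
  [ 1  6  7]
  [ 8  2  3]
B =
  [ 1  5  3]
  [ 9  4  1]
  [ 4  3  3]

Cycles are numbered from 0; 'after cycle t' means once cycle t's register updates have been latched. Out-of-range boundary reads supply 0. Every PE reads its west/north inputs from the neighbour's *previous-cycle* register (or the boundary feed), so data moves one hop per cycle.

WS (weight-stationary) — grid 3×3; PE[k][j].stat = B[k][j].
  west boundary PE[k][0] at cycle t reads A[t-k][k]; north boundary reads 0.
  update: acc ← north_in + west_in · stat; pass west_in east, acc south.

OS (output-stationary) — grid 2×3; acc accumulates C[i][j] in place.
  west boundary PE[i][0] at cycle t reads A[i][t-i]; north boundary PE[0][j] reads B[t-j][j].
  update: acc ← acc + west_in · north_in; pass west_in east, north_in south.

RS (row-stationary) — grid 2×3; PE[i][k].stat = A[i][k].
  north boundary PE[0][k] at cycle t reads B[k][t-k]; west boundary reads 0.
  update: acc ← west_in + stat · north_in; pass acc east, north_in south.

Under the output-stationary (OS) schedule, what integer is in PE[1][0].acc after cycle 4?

PE[1][0].acc = 38

Tracing OS — 2×3 array, target PE[1][0]:
  [0] (0,0) acc=1 (h:1 v:1)
  [0] (1,0) acc=0 (h:0 v:0)
  [1] (0,0) acc=55 (h:6 v:9)
  [1] (1,0) acc=8 (h:8 v:1)
  [2] (0,0) acc=83 (h:7 v:4)
  [2] (1,0) acc=26 (h:2 v:9)
  [3] (0,0) acc=83 (h:0 v:0)
  [3] (1,0) acc=38 (h:3 v:4)
  [4] (0,0) acc=83 (h:0 v:0)
  [4] (1,0) acc=38 (h:0 v:0)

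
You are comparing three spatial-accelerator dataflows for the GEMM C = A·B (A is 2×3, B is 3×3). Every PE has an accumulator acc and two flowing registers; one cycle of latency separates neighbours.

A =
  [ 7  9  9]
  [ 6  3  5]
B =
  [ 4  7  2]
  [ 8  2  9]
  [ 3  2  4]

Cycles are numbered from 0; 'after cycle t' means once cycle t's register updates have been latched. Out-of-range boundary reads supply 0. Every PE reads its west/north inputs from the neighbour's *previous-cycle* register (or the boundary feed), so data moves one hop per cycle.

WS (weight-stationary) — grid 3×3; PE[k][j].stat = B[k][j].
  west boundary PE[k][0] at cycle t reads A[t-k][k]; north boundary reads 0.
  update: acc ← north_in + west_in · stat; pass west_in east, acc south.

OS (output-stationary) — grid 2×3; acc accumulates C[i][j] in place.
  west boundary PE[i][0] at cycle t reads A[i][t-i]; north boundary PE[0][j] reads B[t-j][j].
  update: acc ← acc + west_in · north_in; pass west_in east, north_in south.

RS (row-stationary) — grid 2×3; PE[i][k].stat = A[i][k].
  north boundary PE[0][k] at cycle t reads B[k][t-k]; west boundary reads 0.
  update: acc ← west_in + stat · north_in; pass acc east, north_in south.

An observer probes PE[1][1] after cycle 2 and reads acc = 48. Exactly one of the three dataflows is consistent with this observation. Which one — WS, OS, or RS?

WS (3×3 grid), PE[1][1]:
  [0] (1,1) acc=0 (h:0 v:0)
  [1] (1,1) acc=0 (h:0 v:0)
  [2] (1,1) acc=67 (h:9 v:67)
OS (2×3 grid), PE[1][1]:
  [0] (1,1) acc=0 (h:0 v:0)
  [1] (1,1) acc=0 (h:0 v:0)
  [2] (1,1) acc=42 (h:6 v:7)
RS (2×3 grid), PE[1][1]:
  [0] (1,1) acc=0 (h:0 v:0)
  [1] (1,1) acc=0 (h:0 v:0)
  [2] (1,1) acc=48 (h:48 v:8)

dataflow = RS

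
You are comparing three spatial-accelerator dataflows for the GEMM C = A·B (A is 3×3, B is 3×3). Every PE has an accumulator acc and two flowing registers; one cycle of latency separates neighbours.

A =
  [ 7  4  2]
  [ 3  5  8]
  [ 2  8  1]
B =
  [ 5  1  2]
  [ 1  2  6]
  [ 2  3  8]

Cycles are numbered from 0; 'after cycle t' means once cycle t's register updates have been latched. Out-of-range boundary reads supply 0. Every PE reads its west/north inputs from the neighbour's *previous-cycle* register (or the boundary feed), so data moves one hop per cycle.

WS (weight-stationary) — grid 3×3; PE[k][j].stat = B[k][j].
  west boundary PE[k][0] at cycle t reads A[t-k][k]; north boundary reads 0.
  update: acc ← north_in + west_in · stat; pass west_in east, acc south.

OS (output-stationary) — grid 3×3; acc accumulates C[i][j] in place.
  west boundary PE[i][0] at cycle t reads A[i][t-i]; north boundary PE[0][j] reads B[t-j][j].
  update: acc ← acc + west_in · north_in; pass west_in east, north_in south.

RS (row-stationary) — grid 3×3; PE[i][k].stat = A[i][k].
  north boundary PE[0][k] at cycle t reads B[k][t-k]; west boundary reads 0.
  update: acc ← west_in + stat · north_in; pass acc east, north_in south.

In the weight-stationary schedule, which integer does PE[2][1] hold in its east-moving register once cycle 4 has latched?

register = 8

WS on a 3×3 grid — tracing PE[2][1] and its feeders:
  cycle 0: PE[1][1] → acc 0, east 0, south 0
  cycle 0: PE[2][0] → acc 0, east 0, south 0
  cycle 0: PE[2][1] → acc 0, east 0, south 0
  cycle 1: PE[1][1] → acc 0, east 0, south 0
  cycle 1: PE[2][0] → acc 0, east 0, south 0
  cycle 1: PE[2][1] → acc 0, east 0, south 0
  cycle 2: PE[1][1] → acc 15, east 4, south 15
  cycle 2: PE[2][0] → acc 43, east 2, south 43
  cycle 2: PE[2][1] → acc 0, east 0, south 0
  cycle 3: PE[1][1] → acc 13, east 5, south 13
  cycle 3: PE[2][0] → acc 36, east 8, south 36
  cycle 3: PE[2][1] → acc 21, east 2, south 21
  cycle 4: PE[1][1] → acc 18, east 8, south 18
  cycle 4: PE[2][0] → acc 20, east 1, south 20
  cycle 4: PE[2][1] → acc 37, east 8, south 37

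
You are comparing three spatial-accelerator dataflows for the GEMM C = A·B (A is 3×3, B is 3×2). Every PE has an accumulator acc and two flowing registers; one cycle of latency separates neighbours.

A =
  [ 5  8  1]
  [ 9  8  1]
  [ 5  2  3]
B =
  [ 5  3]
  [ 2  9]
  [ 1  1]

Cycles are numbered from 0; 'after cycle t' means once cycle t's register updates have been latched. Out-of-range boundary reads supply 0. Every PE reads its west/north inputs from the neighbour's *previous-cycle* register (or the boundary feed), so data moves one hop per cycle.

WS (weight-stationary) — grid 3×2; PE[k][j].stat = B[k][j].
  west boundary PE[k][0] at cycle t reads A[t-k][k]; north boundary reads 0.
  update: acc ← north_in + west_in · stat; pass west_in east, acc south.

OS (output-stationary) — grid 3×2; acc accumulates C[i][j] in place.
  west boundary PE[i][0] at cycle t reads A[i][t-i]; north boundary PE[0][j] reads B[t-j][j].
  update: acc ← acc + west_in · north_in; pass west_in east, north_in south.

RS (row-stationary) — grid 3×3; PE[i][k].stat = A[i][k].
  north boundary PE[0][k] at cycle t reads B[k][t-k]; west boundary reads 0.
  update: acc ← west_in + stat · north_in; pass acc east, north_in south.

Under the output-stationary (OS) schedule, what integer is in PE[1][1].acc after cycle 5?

PE[1][1].acc = 100

OS (3×2). Following PE[1][1] plus its west/north inputs:
  [0] (0,1) acc=0 (h:0 v:0)
  [0] (1,0) acc=0 (h:0 v:0)
  [0] (1,1) acc=0 (h:0 v:0)
  [1] (0,1) acc=15 (h:5 v:3)
  [1] (1,0) acc=45 (h:9 v:5)
  [1] (1,1) acc=0 (h:0 v:0)
  [2] (0,1) acc=87 (h:8 v:9)
  [2] (1,0) acc=61 (h:8 v:2)
  [2] (1,1) acc=27 (h:9 v:3)
  [3] (0,1) acc=88 (h:1 v:1)
  [3] (1,0) acc=62 (h:1 v:1)
  [3] (1,1) acc=99 (h:8 v:9)
  [4] (0,1) acc=88 (h:0 v:0)
  [4] (1,0) acc=62 (h:0 v:0)
  [4] (1,1) acc=100 (h:1 v:1)
  [5] (0,1) acc=88 (h:0 v:0)
  [5] (1,0) acc=62 (h:0 v:0)
  [5] (1,1) acc=100 (h:0 v:0)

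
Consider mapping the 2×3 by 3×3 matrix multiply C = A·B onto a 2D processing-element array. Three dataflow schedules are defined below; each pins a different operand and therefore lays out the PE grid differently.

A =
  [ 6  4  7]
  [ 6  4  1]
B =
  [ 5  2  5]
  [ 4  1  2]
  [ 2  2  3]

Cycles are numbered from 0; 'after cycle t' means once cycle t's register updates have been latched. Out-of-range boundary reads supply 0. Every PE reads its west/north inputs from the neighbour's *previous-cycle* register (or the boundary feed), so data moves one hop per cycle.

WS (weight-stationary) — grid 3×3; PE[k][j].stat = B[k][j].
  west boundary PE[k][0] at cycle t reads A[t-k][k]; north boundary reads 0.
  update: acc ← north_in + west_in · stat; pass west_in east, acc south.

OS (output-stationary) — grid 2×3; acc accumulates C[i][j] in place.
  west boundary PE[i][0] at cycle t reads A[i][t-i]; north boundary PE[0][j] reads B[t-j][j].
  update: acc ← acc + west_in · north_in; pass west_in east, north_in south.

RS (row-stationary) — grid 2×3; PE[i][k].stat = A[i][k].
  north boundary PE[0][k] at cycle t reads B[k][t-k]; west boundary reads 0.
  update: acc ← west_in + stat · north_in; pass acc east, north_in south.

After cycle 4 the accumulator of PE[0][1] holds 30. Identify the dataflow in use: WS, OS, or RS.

WS [3×3] PE[0][1] across cycles:
  t=0 PE[0][1]: acc=0 h=0 v=0
  t=1 PE[0][1]: acc=12 h=6 v=12
  t=2 PE[0][1]: acc=12 h=6 v=12
  t=3 PE[0][1]: acc=0 h=0 v=0
  t=4 PE[0][1]: acc=0 h=0 v=0
OS [2×3] PE[0][1] across cycles:
  t=0 PE[0][1]: acc=0 h=0 v=0
  t=1 PE[0][1]: acc=12 h=6 v=2
  t=2 PE[0][1]: acc=16 h=4 v=1
  t=3 PE[0][1]: acc=30 h=7 v=2
  t=4 PE[0][1]: acc=30 h=0 v=0
RS [2×3] PE[0][1] across cycles:
  t=0 PE[0][1]: acc=0 h=0 v=0
  t=1 PE[0][1]: acc=46 h=46 v=4
  t=2 PE[0][1]: acc=16 h=16 v=1
  t=3 PE[0][1]: acc=38 h=38 v=2
  t=4 PE[0][1]: acc=0 h=0 v=0

dataflow = OS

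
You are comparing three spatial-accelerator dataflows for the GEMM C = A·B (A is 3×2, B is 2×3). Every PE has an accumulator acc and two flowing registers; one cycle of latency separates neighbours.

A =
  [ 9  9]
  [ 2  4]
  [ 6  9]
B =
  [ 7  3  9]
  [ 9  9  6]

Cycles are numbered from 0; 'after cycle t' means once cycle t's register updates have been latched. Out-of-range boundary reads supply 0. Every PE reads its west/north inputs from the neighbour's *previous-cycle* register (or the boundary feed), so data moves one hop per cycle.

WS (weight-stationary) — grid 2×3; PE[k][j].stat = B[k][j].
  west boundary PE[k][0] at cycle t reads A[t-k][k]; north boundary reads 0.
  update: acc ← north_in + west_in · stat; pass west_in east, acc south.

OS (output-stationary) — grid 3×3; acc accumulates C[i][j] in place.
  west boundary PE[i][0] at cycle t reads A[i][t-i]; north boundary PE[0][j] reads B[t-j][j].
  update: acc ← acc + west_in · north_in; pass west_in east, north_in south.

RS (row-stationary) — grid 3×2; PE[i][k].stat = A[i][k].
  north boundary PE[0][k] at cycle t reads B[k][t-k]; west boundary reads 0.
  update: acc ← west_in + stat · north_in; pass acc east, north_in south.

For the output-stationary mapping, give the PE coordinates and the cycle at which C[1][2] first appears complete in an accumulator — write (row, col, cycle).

(row, col, cycle) = (1, 2, 4)

OS: C[1][2] accumulates in PE[1][2]:
  c0 r1c2: 0 / 0 / 0
  c1 r1c2: 0 / 0 / 0
  c2 r1c2: 0 / 0 / 0
  c3 r1c2: 18 / 2 / 9
  c4 r1c2: 42 / 4 / 6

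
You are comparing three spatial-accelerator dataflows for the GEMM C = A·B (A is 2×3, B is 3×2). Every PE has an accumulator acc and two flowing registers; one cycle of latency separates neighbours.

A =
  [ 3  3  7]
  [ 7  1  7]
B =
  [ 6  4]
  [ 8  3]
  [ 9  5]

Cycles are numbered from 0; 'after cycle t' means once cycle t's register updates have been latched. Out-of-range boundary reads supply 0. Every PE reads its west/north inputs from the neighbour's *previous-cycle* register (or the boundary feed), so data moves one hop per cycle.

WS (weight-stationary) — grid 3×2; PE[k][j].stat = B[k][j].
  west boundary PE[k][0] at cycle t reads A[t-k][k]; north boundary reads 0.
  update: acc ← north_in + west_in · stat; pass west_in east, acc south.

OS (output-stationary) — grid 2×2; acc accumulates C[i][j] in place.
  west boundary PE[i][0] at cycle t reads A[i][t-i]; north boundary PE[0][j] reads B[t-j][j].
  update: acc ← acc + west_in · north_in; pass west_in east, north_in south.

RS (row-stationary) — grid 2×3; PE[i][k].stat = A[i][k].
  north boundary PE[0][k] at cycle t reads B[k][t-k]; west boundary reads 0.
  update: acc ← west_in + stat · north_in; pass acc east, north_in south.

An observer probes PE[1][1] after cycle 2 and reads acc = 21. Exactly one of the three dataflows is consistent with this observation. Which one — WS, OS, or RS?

dataflow = WS

— WS: 3×2; PE[1][1] trace:
  after 0 — PE[1][1] acc=0, pass-E 0, pass-S 0
  after 1 — PE[1][1] acc=0, pass-E 0, pass-S 0
  after 2 — PE[1][1] acc=21, pass-E 3, pass-S 21
— OS: 2×2; PE[1][1] trace:
  after 0 — PE[1][1] acc=0, pass-E 0, pass-S 0
  after 1 — PE[1][1] acc=0, pass-E 0, pass-S 0
  after 2 — PE[1][1] acc=28, pass-E 7, pass-S 4
— RS: 2×3; PE[1][1] trace:
  after 0 — PE[1][1] acc=0, pass-E 0, pass-S 0
  after 1 — PE[1][1] acc=0, pass-E 0, pass-S 0
  after 2 — PE[1][1] acc=50, pass-E 50, pass-S 8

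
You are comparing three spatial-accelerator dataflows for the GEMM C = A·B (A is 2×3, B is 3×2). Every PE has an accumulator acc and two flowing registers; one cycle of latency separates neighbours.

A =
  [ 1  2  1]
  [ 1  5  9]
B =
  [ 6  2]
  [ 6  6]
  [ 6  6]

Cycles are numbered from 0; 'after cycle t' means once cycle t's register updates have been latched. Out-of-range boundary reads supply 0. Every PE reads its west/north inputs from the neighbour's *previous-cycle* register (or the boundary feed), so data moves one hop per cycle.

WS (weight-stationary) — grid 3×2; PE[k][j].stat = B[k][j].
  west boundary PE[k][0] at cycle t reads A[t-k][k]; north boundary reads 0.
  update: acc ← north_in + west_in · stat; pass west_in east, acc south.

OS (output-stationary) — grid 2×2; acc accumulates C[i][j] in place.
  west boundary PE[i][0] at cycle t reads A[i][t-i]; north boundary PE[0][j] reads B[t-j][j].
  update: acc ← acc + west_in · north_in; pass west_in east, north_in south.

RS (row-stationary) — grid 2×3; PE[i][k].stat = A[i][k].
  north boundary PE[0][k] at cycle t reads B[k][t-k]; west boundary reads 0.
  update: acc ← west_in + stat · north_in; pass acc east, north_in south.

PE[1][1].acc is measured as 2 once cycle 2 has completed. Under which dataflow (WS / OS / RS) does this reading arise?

WS (3×2 grid), PE[1][1]:
  c0 r1c1: 0 / 0 / 0
  c1 r1c1: 0 / 0 / 0
  c2 r1c1: 14 / 2 / 14
OS (2×2 grid), PE[1][1]:
  c0 r1c1: 0 / 0 / 0
  c1 r1c1: 0 / 0 / 0
  c2 r1c1: 2 / 1 / 2
RS (2×3 grid), PE[1][1]:
  c0 r1c1: 0 / 0 / 0
  c1 r1c1: 0 / 0 / 0
  c2 r1c1: 36 / 36 / 6

dataflow = OS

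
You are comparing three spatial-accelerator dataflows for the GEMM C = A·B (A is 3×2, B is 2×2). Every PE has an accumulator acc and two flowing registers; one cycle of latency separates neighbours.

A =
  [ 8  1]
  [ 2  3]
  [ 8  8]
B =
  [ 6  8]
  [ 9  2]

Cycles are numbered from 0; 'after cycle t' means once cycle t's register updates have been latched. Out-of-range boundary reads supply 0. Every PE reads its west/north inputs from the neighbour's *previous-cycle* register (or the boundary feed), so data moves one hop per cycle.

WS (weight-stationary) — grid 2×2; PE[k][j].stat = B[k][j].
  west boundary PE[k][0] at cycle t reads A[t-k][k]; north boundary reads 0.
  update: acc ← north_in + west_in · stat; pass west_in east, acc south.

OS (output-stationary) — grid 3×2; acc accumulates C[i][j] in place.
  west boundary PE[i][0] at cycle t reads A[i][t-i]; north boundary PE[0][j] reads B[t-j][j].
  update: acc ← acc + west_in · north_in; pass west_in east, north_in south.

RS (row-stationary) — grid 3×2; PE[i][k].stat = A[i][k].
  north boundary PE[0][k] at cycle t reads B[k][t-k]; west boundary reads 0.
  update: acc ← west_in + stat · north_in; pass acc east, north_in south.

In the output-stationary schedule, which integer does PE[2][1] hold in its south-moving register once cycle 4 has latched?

Tracing OS — 3×2 array, target PE[2][1]:
  [0] (1,1) acc=0 (h:0 v:0)
  [0] (2,0) acc=0 (h:0 v:0)
  [0] (2,1) acc=0 (h:0 v:0)
  [1] (1,1) acc=0 (h:0 v:0)
  [1] (2,0) acc=0 (h:0 v:0)
  [1] (2,1) acc=0 (h:0 v:0)
  [2] (1,1) acc=16 (h:2 v:8)
  [2] (2,0) acc=48 (h:8 v:6)
  [2] (2,1) acc=0 (h:0 v:0)
  [3] (1,1) acc=22 (h:3 v:2)
  [3] (2,0) acc=120 (h:8 v:9)
  [3] (2,1) acc=64 (h:8 v:8)
  [4] (1,1) acc=22 (h:0 v:0)
  [4] (2,0) acc=120 (h:0 v:0)
  [4] (2,1) acc=80 (h:8 v:2)

register = 2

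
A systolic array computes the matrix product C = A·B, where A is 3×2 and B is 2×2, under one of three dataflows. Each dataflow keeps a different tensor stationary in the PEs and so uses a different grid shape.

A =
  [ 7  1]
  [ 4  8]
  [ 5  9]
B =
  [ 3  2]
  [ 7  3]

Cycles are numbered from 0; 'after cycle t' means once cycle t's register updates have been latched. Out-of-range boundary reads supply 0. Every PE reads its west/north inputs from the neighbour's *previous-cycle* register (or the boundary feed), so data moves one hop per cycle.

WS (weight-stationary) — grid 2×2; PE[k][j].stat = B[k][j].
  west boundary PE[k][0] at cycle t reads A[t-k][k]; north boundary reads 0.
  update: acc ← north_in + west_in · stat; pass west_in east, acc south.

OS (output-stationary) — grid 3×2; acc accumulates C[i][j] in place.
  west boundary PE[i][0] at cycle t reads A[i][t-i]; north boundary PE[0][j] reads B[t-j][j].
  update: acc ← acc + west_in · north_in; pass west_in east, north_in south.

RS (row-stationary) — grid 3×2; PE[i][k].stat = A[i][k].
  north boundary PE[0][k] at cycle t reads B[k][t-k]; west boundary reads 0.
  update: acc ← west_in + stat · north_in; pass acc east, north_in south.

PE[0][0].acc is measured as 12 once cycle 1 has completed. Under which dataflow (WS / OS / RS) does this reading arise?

dataflow = WS

WS (2×2 grid), PE[0][0]:
  [0] (0,0) acc=21 (h:7 v:21)
  [1] (0,0) acc=12 (h:4 v:12)
OS (3×2 grid), PE[0][0]:
  [0] (0,0) acc=21 (h:7 v:3)
  [1] (0,0) acc=28 (h:1 v:7)
RS (3×2 grid), PE[0][0]:
  [0] (0,0) acc=21 (h:21 v:3)
  [1] (0,0) acc=14 (h:14 v:2)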